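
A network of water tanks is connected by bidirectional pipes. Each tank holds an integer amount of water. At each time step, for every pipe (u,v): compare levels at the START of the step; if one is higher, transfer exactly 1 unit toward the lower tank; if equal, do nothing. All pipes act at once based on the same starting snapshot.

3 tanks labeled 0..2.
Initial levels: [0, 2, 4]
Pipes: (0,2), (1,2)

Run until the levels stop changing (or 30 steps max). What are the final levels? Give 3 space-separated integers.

Step 1: flows [2->0,2->1] -> levels [1 3 2]
Step 2: flows [2->0,1->2] -> levels [2 2 2]
Step 3: flows [0=2,1=2] -> levels [2 2 2]
  -> stable (no change)

Answer: 2 2 2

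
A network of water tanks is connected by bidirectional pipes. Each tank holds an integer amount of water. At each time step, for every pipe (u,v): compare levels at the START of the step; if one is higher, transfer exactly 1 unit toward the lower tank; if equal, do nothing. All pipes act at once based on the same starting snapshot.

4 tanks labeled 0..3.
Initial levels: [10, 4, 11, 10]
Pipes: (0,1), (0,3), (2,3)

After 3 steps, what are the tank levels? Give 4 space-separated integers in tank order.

Answer: 8 7 10 10

Derivation:
Step 1: flows [0->1,0=3,2->3] -> levels [9 5 10 11]
Step 2: flows [0->1,3->0,3->2] -> levels [9 6 11 9]
Step 3: flows [0->1,0=3,2->3] -> levels [8 7 10 10]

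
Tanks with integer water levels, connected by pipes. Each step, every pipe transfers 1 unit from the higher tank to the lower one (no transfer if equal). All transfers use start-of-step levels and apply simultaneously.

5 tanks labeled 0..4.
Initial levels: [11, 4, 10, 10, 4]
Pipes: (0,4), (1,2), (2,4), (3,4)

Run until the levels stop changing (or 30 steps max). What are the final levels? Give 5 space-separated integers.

Answer: 8 7 6 8 10

Derivation:
Step 1: flows [0->4,2->1,2->4,3->4] -> levels [10 5 8 9 7]
Step 2: flows [0->4,2->1,2->4,3->4] -> levels [9 6 6 8 10]
Step 3: flows [4->0,1=2,4->2,4->3] -> levels [10 6 7 9 7]
Step 4: flows [0->4,2->1,2=4,3->4] -> levels [9 7 6 8 9]
Step 5: flows [0=4,1->2,4->2,4->3] -> levels [9 6 8 9 7]
Step 6: flows [0->4,2->1,2->4,3->4] -> levels [8 7 6 8 10]
Step 7: flows [4->0,1->2,4->2,4->3] -> levels [9 6 8 9 7]
  -> period-2 cycle: step 7 state = step 5 state; never stabilizes
  -> state at step 30: (30-5) mod 2 = 1, same as step 6 -> [8 7 6 8 10]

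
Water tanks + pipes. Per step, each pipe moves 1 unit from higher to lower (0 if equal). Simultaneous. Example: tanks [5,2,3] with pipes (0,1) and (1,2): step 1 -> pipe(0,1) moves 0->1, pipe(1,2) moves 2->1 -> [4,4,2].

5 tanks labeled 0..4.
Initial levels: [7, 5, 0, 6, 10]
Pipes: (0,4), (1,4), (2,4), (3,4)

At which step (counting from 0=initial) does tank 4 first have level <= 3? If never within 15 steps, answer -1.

Answer: -1

Derivation:
Step 1: flows [4->0,4->1,4->2,4->3] -> levels [8 6 1 7 6]
Step 2: flows [0->4,1=4,4->2,3->4] -> levels [7 6 2 6 7]
Step 3: flows [0=4,4->1,4->2,4->3] -> levels [7 7 3 7 4]
Step 4: flows [0->4,1->4,4->2,3->4] -> levels [6 6 4 6 6]
Step 5: flows [0=4,1=4,4->2,3=4] -> levels [6 6 5 6 5]
Step 6: flows [0->4,1->4,2=4,3->4] -> levels [5 5 5 5 8]
Step 7: flows [4->0,4->1,4->2,4->3] -> levels [6 6 6 6 4]
Step 8: flows [0->4,1->4,2->4,3->4] -> levels [5 5 5 5 8]
  -> period-2 cycle (repeats step 6); tank 4 never drops to <=3
Tank 4 never reaches <=3 within 15 steps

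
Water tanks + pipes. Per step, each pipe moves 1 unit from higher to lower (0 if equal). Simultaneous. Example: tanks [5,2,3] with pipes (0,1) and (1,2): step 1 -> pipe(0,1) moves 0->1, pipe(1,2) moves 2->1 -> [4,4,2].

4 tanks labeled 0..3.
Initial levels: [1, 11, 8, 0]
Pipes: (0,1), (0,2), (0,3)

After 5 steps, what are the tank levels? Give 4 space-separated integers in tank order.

Answer: 4 6 5 5

Derivation:
Step 1: flows [1->0,2->0,0->3] -> levels [2 10 7 1]
Step 2: flows [1->0,2->0,0->3] -> levels [3 9 6 2]
Step 3: flows [1->0,2->0,0->3] -> levels [4 8 5 3]
Step 4: flows [1->0,2->0,0->3] -> levels [5 7 4 4]
Step 5: flows [1->0,0->2,0->3] -> levels [4 6 5 5]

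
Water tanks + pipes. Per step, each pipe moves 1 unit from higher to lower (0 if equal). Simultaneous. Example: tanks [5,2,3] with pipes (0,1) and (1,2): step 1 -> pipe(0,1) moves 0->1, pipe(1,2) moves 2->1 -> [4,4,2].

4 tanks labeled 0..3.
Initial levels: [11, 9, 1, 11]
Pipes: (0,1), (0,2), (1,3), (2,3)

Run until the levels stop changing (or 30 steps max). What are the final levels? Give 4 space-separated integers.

Answer: 8 7 9 8

Derivation:
Step 1: flows [0->1,0->2,3->1,3->2] -> levels [9 11 3 9]
Step 2: flows [1->0,0->2,1->3,3->2] -> levels [9 9 5 9]
Step 3: flows [0=1,0->2,1=3,3->2] -> levels [8 9 7 8]
Step 4: flows [1->0,0->2,1->3,3->2] -> levels [8 7 9 8]
Step 5: flows [0->1,2->0,3->1,2->3] -> levels [8 9 7 8]
  -> period-2 cycle: step 5 state = step 3 state; never stabilizes
  -> state at step 30: (30-3) mod 2 = 1, same as step 4 -> [8 7 9 8]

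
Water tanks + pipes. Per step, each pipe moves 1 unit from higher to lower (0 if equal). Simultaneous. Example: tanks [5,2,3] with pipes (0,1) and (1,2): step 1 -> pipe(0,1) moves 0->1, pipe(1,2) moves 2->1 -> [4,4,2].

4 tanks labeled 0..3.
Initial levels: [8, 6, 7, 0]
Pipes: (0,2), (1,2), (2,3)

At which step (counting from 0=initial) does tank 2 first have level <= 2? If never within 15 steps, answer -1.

Answer: -1

Derivation:
Step 1: flows [0->2,2->1,2->3] -> levels [7 7 6 1]
Step 2: flows [0->2,1->2,2->3] -> levels [6 6 7 2]
Step 3: flows [2->0,2->1,2->3] -> levels [7 7 4 3]
Step 4: flows [0->2,1->2,2->3] -> levels [6 6 5 4]
Step 5: flows [0->2,1->2,2->3] -> levels [5 5 6 5]
Step 6: flows [2->0,2->1,2->3] -> levels [6 6 3 6]
Step 7: flows [0->2,1->2,3->2] -> levels [5 5 6 5]
  -> period-2 cycle (repeats step 5); tank 2 never drops to <=2
Tank 2 never reaches <=2 within 15 steps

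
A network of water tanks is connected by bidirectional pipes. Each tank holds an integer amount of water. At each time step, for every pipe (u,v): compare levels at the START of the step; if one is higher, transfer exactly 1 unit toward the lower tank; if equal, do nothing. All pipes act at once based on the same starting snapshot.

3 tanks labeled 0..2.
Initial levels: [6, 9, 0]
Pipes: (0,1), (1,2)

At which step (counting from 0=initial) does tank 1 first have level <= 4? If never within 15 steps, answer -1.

Step 1: flows [1->0,1->2] -> levels [7 7 1]
Step 2: flows [0=1,1->2] -> levels [7 6 2]
Step 3: flows [0->1,1->2] -> levels [6 6 3]
Step 4: flows [0=1,1->2] -> levels [6 5 4]
Step 5: flows [0->1,1->2] -> levels [5 5 5]
Step 6: flows [0=1,1=2] -> levels [5 5 5]
  -> stable; tank 1 stays at 5 > 4
Tank 1 never reaches <=4 within 15 steps

Answer: -1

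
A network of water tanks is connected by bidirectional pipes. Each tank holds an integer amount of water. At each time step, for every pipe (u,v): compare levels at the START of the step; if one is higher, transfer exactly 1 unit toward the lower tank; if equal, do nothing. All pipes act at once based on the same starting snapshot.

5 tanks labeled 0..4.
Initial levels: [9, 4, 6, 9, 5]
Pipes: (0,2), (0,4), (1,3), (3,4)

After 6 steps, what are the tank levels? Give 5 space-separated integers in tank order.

Step 1: flows [0->2,0->4,3->1,3->4] -> levels [7 5 7 7 7]
Step 2: flows [0=2,0=4,3->1,3=4] -> levels [7 6 7 6 7]
Step 3: flows [0=2,0=4,1=3,4->3] -> levels [7 6 7 7 6]
Step 4: flows [0=2,0->4,3->1,3->4] -> levels [6 7 7 5 8]
Step 5: flows [2->0,4->0,1->3,4->3] -> levels [8 6 6 7 6]
Step 6: flows [0->2,0->4,3->1,3->4] -> levels [6 7 7 5 8]

Answer: 6 7 7 5 8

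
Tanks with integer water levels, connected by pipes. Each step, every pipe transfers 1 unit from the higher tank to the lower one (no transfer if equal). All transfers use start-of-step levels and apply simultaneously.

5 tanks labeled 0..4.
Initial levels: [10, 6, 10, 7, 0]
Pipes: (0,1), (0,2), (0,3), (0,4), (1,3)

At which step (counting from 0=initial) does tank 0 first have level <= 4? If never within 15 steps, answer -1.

Answer: 7

Derivation:
Step 1: flows [0->1,0=2,0->3,0->4,3->1] -> levels [7 8 10 7 1]
Step 2: flows [1->0,2->0,0=3,0->4,1->3] -> levels [8 6 9 8 2]
Step 3: flows [0->1,2->0,0=3,0->4,3->1] -> levels [7 8 8 7 3]
Step 4: flows [1->0,2->0,0=3,0->4,1->3] -> levels [8 6 7 8 4]
Step 5: flows [0->1,0->2,0=3,0->4,3->1] -> levels [5 8 8 7 5]
Step 6: flows [1->0,2->0,3->0,0=4,1->3] -> levels [8 6 7 7 5]
Step 7: flows [0->1,0->2,0->3,0->4,3->1] -> levels [4 8 8 7 6]
Tank 0 first reaches <=4 at step 7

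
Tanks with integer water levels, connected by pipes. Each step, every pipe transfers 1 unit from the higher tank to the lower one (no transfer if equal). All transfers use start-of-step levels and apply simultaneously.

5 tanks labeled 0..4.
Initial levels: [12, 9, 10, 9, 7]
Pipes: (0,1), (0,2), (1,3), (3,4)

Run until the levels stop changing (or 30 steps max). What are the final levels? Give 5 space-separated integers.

Answer: 11 8 10 10 8

Derivation:
Step 1: flows [0->1,0->2,1=3,3->4] -> levels [10 10 11 8 8]
Step 2: flows [0=1,2->0,1->3,3=4] -> levels [11 9 10 9 8]
Step 3: flows [0->1,0->2,1=3,3->4] -> levels [9 10 11 8 9]
Step 4: flows [1->0,2->0,1->3,4->3] -> levels [11 8 10 10 8]
Step 5: flows [0->1,0->2,3->1,3->4] -> levels [9 10 11 8 9]
  -> period-2 cycle: step 5 state = step 3 state; never stabilizes
  -> state at step 30: (30-3) mod 2 = 1, same as step 4 -> [11 8 10 10 8]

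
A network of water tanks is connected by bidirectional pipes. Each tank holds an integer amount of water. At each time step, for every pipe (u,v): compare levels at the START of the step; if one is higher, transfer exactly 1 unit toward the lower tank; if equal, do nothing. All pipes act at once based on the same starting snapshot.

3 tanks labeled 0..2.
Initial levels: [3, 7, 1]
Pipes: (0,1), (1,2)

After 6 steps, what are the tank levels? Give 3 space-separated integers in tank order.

Answer: 4 3 4

Derivation:
Step 1: flows [1->0,1->2] -> levels [4 5 2]
Step 2: flows [1->0,1->2] -> levels [5 3 3]
Step 3: flows [0->1,1=2] -> levels [4 4 3]
Step 4: flows [0=1,1->2] -> levels [4 3 4]
Step 5: flows [0->1,2->1] -> levels [3 5 3]
Step 6: flows [1->0,1->2] -> levels [4 3 4]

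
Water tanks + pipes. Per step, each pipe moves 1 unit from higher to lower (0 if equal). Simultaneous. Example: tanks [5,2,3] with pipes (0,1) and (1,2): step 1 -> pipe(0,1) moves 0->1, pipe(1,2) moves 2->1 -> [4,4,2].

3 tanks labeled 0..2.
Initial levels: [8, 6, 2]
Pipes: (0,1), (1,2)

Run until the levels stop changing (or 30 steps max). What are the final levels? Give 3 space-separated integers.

Answer: 5 6 5

Derivation:
Step 1: flows [0->1,1->2] -> levels [7 6 3]
Step 2: flows [0->1,1->2] -> levels [6 6 4]
Step 3: flows [0=1,1->2] -> levels [6 5 5]
Step 4: flows [0->1,1=2] -> levels [5 6 5]
Step 5: flows [1->0,1->2] -> levels [6 4 6]
Step 6: flows [0->1,2->1] -> levels [5 6 5]
  -> period-2 cycle: step 6 state = step 4 state; never stabilizes
  -> state at step 30: (30-4) mod 2 = 0, same as step 4 -> [5 6 5]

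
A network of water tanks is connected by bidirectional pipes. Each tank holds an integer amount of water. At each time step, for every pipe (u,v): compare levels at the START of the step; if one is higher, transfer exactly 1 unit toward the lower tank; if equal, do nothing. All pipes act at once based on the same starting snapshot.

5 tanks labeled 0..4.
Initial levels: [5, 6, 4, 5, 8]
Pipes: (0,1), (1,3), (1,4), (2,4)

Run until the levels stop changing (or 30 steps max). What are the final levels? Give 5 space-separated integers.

Step 1: flows [1->0,1->3,4->1,4->2] -> levels [6 5 5 6 6]
Step 2: flows [0->1,3->1,4->1,4->2] -> levels [5 8 6 5 4]
Step 3: flows [1->0,1->3,1->4,2->4] -> levels [6 5 5 6 6]
  -> period-2 cycle: step 3 state = step 1 state; never stabilizes
  -> state at step 30: (30-1) mod 2 = 1, same as step 2 -> [5 8 6 5 4]

Answer: 5 8 6 5 4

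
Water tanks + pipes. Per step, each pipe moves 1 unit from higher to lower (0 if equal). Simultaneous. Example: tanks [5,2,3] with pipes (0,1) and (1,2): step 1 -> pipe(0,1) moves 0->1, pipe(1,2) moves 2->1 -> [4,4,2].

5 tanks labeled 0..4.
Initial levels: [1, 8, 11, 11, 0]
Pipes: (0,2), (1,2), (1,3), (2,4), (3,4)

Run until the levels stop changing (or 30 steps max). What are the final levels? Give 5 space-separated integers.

Step 1: flows [2->0,2->1,3->1,2->4,3->4] -> levels [2 10 8 9 2]
Step 2: flows [2->0,1->2,1->3,2->4,3->4] -> levels [3 8 7 9 4]
Step 3: flows [2->0,1->2,3->1,2->4,3->4] -> levels [4 8 6 7 6]
Step 4: flows [2->0,1->2,1->3,2=4,3->4] -> levels [5 6 6 7 7]
Step 5: flows [2->0,1=2,3->1,4->2,3=4] -> levels [6 7 6 6 6]
Step 6: flows [0=2,1->2,1->3,2=4,3=4] -> levels [6 5 7 7 6]
Step 7: flows [2->0,2->1,3->1,2->4,3->4] -> levels [7 7 4 5 8]
Step 8: flows [0->2,1->2,1->3,4->2,4->3] -> levels [6 5 7 7 6]
  -> period-2 cycle: step 8 state = step 6 state; never stabilizes
  -> state at step 30: (30-6) mod 2 = 0, same as step 6 -> [6 5 7 7 6]

Answer: 6 5 7 7 6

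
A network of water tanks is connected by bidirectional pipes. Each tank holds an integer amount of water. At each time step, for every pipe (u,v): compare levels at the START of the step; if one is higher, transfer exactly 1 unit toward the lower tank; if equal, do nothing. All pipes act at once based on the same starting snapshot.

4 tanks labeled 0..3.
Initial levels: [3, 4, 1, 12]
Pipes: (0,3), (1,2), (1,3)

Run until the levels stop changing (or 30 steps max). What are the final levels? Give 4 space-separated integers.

Answer: 6 6 4 4

Derivation:
Step 1: flows [3->0,1->2,3->1] -> levels [4 4 2 10]
Step 2: flows [3->0,1->2,3->1] -> levels [5 4 3 8]
Step 3: flows [3->0,1->2,3->1] -> levels [6 4 4 6]
Step 4: flows [0=3,1=2,3->1] -> levels [6 5 4 5]
Step 5: flows [0->3,1->2,1=3] -> levels [5 4 5 6]
Step 6: flows [3->0,2->1,3->1] -> levels [6 6 4 4]
Step 7: flows [0->3,1->2,1->3] -> levels [5 4 5 6]
  -> period-2 cycle: step 7 state = step 5 state; never stabilizes
  -> state at step 30: (30-5) mod 2 = 1, same as step 6 -> [6 6 4 4]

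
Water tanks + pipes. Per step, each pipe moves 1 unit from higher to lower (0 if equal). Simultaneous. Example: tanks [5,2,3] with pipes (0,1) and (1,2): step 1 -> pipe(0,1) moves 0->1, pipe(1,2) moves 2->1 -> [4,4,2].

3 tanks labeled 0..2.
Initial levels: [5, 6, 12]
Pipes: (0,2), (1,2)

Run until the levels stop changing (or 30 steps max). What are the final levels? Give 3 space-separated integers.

Answer: 7 7 9

Derivation:
Step 1: flows [2->0,2->1] -> levels [6 7 10]
Step 2: flows [2->0,2->1] -> levels [7 8 8]
Step 3: flows [2->0,1=2] -> levels [8 8 7]
Step 4: flows [0->2,1->2] -> levels [7 7 9]
Step 5: flows [2->0,2->1] -> levels [8 8 7]
  -> period-2 cycle: step 5 state = step 3 state; never stabilizes
  -> state at step 30: (30-3) mod 2 = 1, same as step 4 -> [7 7 9]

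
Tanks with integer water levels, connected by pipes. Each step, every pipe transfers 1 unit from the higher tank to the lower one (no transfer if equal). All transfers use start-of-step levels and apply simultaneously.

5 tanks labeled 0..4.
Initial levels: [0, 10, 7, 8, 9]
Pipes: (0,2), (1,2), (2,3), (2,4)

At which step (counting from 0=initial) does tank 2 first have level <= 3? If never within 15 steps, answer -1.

Answer: -1

Derivation:
Step 1: flows [2->0,1->2,3->2,4->2] -> levels [1 9 9 7 8]
Step 2: flows [2->0,1=2,2->3,2->4] -> levels [2 9 6 8 9]
Step 3: flows [2->0,1->2,3->2,4->2] -> levels [3 8 8 7 8]
Step 4: flows [2->0,1=2,2->3,2=4] -> levels [4 8 6 8 8]
Step 5: flows [2->0,1->2,3->2,4->2] -> levels [5 7 8 7 7]
Step 6: flows [2->0,2->1,2->3,2->4] -> levels [6 8 4 8 8]
Step 7: flows [0->2,1->2,3->2,4->2] -> levels [5 7 8 7 7]
  -> period-2 cycle (repeats step 5); tank 2 never drops to <=3
Tank 2 never reaches <=3 within 15 steps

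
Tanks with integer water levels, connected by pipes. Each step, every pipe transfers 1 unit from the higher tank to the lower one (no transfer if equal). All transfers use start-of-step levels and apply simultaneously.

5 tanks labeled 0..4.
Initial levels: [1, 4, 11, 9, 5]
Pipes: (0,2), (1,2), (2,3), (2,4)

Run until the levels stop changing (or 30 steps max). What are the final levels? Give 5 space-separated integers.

Answer: 6 6 4 7 7

Derivation:
Step 1: flows [2->0,2->1,2->3,2->4] -> levels [2 5 7 10 6]
Step 2: flows [2->0,2->1,3->2,2->4] -> levels [3 6 5 9 7]
Step 3: flows [2->0,1->2,3->2,4->2] -> levels [4 5 7 8 6]
Step 4: flows [2->0,2->1,3->2,2->4] -> levels [5 6 5 7 7]
Step 5: flows [0=2,1->2,3->2,4->2] -> levels [5 5 8 6 6]
Step 6: flows [2->0,2->1,2->3,2->4] -> levels [6 6 4 7 7]
Step 7: flows [0->2,1->2,3->2,4->2] -> levels [5 5 8 6 6]
  -> period-2 cycle: step 7 state = step 5 state; never stabilizes
  -> state at step 30: (30-5) mod 2 = 1, same as step 6 -> [6 6 4 7 7]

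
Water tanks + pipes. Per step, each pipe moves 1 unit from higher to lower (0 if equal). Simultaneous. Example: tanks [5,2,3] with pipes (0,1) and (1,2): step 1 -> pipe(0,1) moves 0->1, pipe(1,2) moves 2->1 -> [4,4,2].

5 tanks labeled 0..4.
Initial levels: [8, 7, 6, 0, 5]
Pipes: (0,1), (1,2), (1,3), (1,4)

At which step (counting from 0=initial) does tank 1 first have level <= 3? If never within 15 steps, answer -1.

Step 1: flows [0->1,1->2,1->3,1->4] -> levels [7 5 7 1 6]
Step 2: flows [0->1,2->1,1->3,4->1] -> levels [6 7 6 2 5]
Step 3: flows [1->0,1->2,1->3,1->4] -> levels [7 3 7 3 6]
Tank 1 first reaches <=3 at step 3

Answer: 3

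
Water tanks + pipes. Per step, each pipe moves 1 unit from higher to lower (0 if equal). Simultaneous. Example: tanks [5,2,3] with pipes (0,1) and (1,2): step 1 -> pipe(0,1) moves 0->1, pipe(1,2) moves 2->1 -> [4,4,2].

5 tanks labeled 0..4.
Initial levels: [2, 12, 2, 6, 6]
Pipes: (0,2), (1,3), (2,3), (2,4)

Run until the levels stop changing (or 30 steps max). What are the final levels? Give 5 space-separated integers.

Answer: 4 7 7 6 4

Derivation:
Step 1: flows [0=2,1->3,3->2,4->2] -> levels [2 11 4 6 5]
Step 2: flows [2->0,1->3,3->2,4->2] -> levels [3 10 5 6 4]
Step 3: flows [2->0,1->3,3->2,2->4] -> levels [4 9 4 6 5]
Step 4: flows [0=2,1->3,3->2,4->2] -> levels [4 8 6 6 4]
Step 5: flows [2->0,1->3,2=3,2->4] -> levels [5 7 4 7 5]
Step 6: flows [0->2,1=3,3->2,4->2] -> levels [4 7 7 6 4]
Step 7: flows [2->0,1->3,2->3,2->4] -> levels [5 6 4 8 5]
Step 8: flows [0->2,3->1,3->2,4->2] -> levels [4 7 7 6 4]
  -> period-2 cycle: step 8 state = step 6 state; never stabilizes
  -> state at step 30: (30-6) mod 2 = 0, same as step 6 -> [4 7 7 6 4]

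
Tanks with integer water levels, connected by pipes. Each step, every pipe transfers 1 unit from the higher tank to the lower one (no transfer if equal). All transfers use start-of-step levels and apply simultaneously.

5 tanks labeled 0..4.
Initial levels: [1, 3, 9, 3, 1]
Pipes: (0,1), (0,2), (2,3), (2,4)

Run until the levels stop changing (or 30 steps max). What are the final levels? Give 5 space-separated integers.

Step 1: flows [1->0,2->0,2->3,2->4] -> levels [3 2 6 4 2]
Step 2: flows [0->1,2->0,2->3,2->4] -> levels [3 3 3 5 3]
Step 3: flows [0=1,0=2,3->2,2=4] -> levels [3 3 4 4 3]
Step 4: flows [0=1,2->0,2=3,2->4] -> levels [4 3 2 4 4]
Step 5: flows [0->1,0->2,3->2,4->2] -> levels [2 4 5 3 3]
Step 6: flows [1->0,2->0,2->3,2->4] -> levels [4 3 2 4 4]
  -> period-2 cycle: step 6 state = step 4 state; never stabilizes
  -> state at step 30: (30-4) mod 2 = 0, same as step 4 -> [4 3 2 4 4]

Answer: 4 3 2 4 4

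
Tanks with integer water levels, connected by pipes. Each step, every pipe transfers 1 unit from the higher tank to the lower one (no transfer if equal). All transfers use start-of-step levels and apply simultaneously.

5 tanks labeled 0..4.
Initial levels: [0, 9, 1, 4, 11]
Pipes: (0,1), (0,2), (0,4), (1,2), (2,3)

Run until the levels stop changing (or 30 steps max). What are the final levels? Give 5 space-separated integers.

Answer: 6 4 6 4 5

Derivation:
Step 1: flows [1->0,2->0,4->0,1->2,3->2] -> levels [3 7 2 3 10]
Step 2: flows [1->0,0->2,4->0,1->2,3->2] -> levels [4 5 5 2 9]
Step 3: flows [1->0,2->0,4->0,1=2,2->3] -> levels [7 4 3 3 8]
Step 4: flows [0->1,0->2,4->0,1->2,2=3] -> levels [6 4 5 3 7]
Step 5: flows [0->1,0->2,4->0,2->1,2->3] -> levels [5 6 4 4 6]
Step 6: flows [1->0,0->2,4->0,1->2,2=3] -> levels [6 4 6 4 5]
Step 7: flows [0->1,0=2,0->4,2->1,2->3] -> levels [4 6 4 5 6]
Step 8: flows [1->0,0=2,4->0,1->2,3->2] -> levels [6 4 6 4 5]
  -> period-2 cycle: step 8 state = step 6 state; never stabilizes
  -> state at step 30: (30-6) mod 2 = 0, same as step 6 -> [6 4 6 4 5]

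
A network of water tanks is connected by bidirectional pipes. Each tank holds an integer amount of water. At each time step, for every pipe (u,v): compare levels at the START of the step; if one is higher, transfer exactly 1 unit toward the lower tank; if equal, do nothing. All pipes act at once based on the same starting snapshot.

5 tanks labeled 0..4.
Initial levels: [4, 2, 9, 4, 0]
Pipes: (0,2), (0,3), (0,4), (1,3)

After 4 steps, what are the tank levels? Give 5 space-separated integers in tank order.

Answer: 3 3 5 4 4

Derivation:
Step 1: flows [2->0,0=3,0->4,3->1] -> levels [4 3 8 3 1]
Step 2: flows [2->0,0->3,0->4,1=3] -> levels [3 3 7 4 2]
Step 3: flows [2->0,3->0,0->4,3->1] -> levels [4 4 6 2 3]
Step 4: flows [2->0,0->3,0->4,1->3] -> levels [3 3 5 4 4]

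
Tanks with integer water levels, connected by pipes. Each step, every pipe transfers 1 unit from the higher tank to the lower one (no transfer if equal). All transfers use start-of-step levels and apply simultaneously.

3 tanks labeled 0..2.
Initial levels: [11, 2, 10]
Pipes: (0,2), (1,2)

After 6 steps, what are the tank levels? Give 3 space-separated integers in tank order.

Step 1: flows [0->2,2->1] -> levels [10 3 10]
Step 2: flows [0=2,2->1] -> levels [10 4 9]
Step 3: flows [0->2,2->1] -> levels [9 5 9]
Step 4: flows [0=2,2->1] -> levels [9 6 8]
Step 5: flows [0->2,2->1] -> levels [8 7 8]
Step 6: flows [0=2,2->1] -> levels [8 8 7]

Answer: 8 8 7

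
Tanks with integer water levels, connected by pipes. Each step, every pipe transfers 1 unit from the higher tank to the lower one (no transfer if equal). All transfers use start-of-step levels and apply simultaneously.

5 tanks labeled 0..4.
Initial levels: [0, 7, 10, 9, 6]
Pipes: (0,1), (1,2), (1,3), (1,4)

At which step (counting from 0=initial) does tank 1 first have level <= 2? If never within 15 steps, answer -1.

Answer: -1

Derivation:
Step 1: flows [1->0,2->1,3->1,1->4] -> levels [1 7 9 8 7]
Step 2: flows [1->0,2->1,3->1,1=4] -> levels [2 8 8 7 7]
Step 3: flows [1->0,1=2,1->3,1->4] -> levels [3 5 8 8 8]
Step 4: flows [1->0,2->1,3->1,4->1] -> levels [4 7 7 7 7]
Step 5: flows [1->0,1=2,1=3,1=4] -> levels [5 6 7 7 7]
Step 6: flows [1->0,2->1,3->1,4->1] -> levels [6 8 6 6 6]
Step 7: flows [1->0,1->2,1->3,1->4] -> levels [7 4 7 7 7]
Step 8: flows [0->1,2->1,3->1,4->1] -> levels [6 8 6 6 6]
  -> period-2 cycle (repeats step 6); tank 1 never drops to <=2
Tank 1 never reaches <=2 within 15 steps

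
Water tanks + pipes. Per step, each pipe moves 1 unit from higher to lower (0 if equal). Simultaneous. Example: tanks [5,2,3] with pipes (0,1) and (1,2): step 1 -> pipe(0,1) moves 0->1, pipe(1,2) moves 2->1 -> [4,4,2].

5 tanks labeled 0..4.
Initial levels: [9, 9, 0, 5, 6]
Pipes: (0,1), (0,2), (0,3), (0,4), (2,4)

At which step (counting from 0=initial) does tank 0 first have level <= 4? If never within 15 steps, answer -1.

Answer: 5

Derivation:
Step 1: flows [0=1,0->2,0->3,0->4,4->2] -> levels [6 9 2 6 6]
Step 2: flows [1->0,0->2,0=3,0=4,4->2] -> levels [6 8 4 6 5]
Step 3: flows [1->0,0->2,0=3,0->4,4->2] -> levels [5 7 6 6 5]
Step 4: flows [1->0,2->0,3->0,0=4,2->4] -> levels [8 6 4 5 6]
Step 5: flows [0->1,0->2,0->3,0->4,4->2] -> levels [4 7 6 6 6]
Tank 0 first reaches <=4 at step 5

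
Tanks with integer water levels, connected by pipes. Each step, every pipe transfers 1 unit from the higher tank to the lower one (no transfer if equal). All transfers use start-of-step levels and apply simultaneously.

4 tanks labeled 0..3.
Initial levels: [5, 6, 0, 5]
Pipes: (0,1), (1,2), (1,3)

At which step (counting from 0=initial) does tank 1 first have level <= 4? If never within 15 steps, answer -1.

Step 1: flows [1->0,1->2,1->3] -> levels [6 3 1 6]
Tank 1 first reaches <=4 at step 1

Answer: 1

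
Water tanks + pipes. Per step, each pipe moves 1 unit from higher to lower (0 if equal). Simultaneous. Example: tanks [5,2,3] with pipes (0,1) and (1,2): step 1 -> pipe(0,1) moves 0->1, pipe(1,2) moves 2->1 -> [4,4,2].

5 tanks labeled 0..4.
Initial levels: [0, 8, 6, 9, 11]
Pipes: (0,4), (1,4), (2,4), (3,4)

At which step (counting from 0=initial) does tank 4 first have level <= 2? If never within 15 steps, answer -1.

Step 1: flows [4->0,4->1,4->2,4->3] -> levels [1 9 7 10 7]
Step 2: flows [4->0,1->4,2=4,3->4] -> levels [2 8 7 9 8]
Step 3: flows [4->0,1=4,4->2,3->4] -> levels [3 8 8 8 7]
Step 4: flows [4->0,1->4,2->4,3->4] -> levels [4 7 7 7 9]
Step 5: flows [4->0,4->1,4->2,4->3] -> levels [5 8 8 8 5]
Step 6: flows [0=4,1->4,2->4,3->4] -> levels [5 7 7 7 8]
Step 7: flows [4->0,4->1,4->2,4->3] -> levels [6 8 8 8 4]
Step 8: flows [0->4,1->4,2->4,3->4] -> levels [5 7 7 7 8]
  -> period-2 cycle (repeats step 6); tank 4 never drops to <=2
Tank 4 never reaches <=2 within 15 steps

Answer: -1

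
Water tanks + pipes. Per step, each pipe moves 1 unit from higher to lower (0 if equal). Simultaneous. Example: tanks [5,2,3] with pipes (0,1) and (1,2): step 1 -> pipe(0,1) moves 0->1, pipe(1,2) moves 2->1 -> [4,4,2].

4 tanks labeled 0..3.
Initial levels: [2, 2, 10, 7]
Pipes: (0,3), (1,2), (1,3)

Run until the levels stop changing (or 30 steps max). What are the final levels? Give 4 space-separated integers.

Answer: 6 6 5 4

Derivation:
Step 1: flows [3->0,2->1,3->1] -> levels [3 4 9 5]
Step 2: flows [3->0,2->1,3->1] -> levels [4 6 8 3]
Step 3: flows [0->3,2->1,1->3] -> levels [3 6 7 5]
Step 4: flows [3->0,2->1,1->3] -> levels [4 6 6 5]
Step 5: flows [3->0,1=2,1->3] -> levels [5 5 6 5]
Step 6: flows [0=3,2->1,1=3] -> levels [5 6 5 5]
Step 7: flows [0=3,1->2,1->3] -> levels [5 4 6 6]
Step 8: flows [3->0,2->1,3->1] -> levels [6 6 5 4]
Step 9: flows [0->3,1->2,1->3] -> levels [5 4 6 6]
  -> period-2 cycle: step 9 state = step 7 state; never stabilizes
  -> state at step 30: (30-7) mod 2 = 1, same as step 8 -> [6 6 5 4]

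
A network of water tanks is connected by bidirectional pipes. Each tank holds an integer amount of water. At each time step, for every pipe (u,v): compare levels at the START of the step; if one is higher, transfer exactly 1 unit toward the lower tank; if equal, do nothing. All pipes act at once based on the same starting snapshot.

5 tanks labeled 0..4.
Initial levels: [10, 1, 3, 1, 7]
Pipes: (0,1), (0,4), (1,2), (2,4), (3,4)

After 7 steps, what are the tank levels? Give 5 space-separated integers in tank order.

Step 1: flows [0->1,0->4,2->1,4->2,4->3] -> levels [8 3 3 2 6]
Step 2: flows [0->1,0->4,1=2,4->2,4->3] -> levels [6 4 4 3 5]
Step 3: flows [0->1,0->4,1=2,4->2,4->3] -> levels [4 5 5 4 4]
Step 4: flows [1->0,0=4,1=2,2->4,3=4] -> levels [5 4 4 4 5]
Step 5: flows [0->1,0=4,1=2,4->2,4->3] -> levels [4 5 5 5 3]
Step 6: flows [1->0,0->4,1=2,2->4,3->4] -> levels [4 4 4 4 6]
Step 7: flows [0=1,4->0,1=2,4->2,4->3] -> levels [5 4 5 5 3]

Answer: 5 4 5 5 3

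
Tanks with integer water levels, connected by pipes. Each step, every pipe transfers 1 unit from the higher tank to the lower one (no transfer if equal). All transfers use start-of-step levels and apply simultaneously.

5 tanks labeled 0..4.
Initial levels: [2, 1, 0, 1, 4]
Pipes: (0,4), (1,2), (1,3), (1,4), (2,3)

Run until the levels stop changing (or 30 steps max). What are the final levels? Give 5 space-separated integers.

Answer: 2 3 1 1 1

Derivation:
Step 1: flows [4->0,1->2,1=3,4->1,3->2] -> levels [3 1 2 0 2]
Step 2: flows [0->4,2->1,1->3,4->1,2->3] -> levels [2 2 0 2 2]
Step 3: flows [0=4,1->2,1=3,1=4,3->2] -> levels [2 1 2 1 2]
Step 4: flows [0=4,2->1,1=3,4->1,2->3] -> levels [2 3 0 2 1]
Step 5: flows [0->4,1->2,1->3,1->4,3->2] -> levels [1 0 2 2 3]
Step 6: flows [4->0,2->1,3->1,4->1,2=3] -> levels [2 3 1 1 1]
Step 7: flows [0->4,1->2,1->3,1->4,2=3] -> levels [1 0 2 2 3]
  -> period-2 cycle: step 7 state = step 5 state; never stabilizes
  -> state at step 30: (30-5) mod 2 = 1, same as step 6 -> [2 3 1 1 1]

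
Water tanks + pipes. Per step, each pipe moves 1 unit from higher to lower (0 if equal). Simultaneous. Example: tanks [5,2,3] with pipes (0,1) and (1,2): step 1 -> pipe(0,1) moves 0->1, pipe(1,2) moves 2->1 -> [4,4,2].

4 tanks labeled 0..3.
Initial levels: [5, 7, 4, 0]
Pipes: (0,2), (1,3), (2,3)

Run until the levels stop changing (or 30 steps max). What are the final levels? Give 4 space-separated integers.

Answer: 4 4 3 5

Derivation:
Step 1: flows [0->2,1->3,2->3] -> levels [4 6 4 2]
Step 2: flows [0=2,1->3,2->3] -> levels [4 5 3 4]
Step 3: flows [0->2,1->3,3->2] -> levels [3 4 5 4]
Step 4: flows [2->0,1=3,2->3] -> levels [4 4 3 5]
Step 5: flows [0->2,3->1,3->2] -> levels [3 5 5 3]
Step 6: flows [2->0,1->3,2->3] -> levels [4 4 3 5]
  -> period-2 cycle: step 6 state = step 4 state; never stabilizes
  -> state at step 30: (30-4) mod 2 = 0, same as step 4 -> [4 4 3 5]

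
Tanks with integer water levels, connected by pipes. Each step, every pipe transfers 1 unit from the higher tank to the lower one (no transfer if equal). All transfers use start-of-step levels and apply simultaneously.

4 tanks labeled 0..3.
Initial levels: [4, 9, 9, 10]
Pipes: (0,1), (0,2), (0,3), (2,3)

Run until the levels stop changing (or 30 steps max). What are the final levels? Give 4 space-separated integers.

Step 1: flows [1->0,2->0,3->0,3->2] -> levels [7 8 9 8]
Step 2: flows [1->0,2->0,3->0,2->3] -> levels [10 7 7 8]
Step 3: flows [0->1,0->2,0->3,3->2] -> levels [7 8 9 8]
  -> period-2 cycle: step 3 state = step 1 state; never stabilizes
  -> state at step 30: (30-1) mod 2 = 1, same as step 2 -> [10 7 7 8]

Answer: 10 7 7 8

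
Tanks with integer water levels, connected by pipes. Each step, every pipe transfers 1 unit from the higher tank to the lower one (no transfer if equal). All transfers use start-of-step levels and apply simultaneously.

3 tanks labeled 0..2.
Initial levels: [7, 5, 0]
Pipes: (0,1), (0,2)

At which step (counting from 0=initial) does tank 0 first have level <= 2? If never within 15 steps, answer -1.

Answer: -1

Derivation:
Step 1: flows [0->1,0->2] -> levels [5 6 1]
Step 2: flows [1->0,0->2] -> levels [5 5 2]
Step 3: flows [0=1,0->2] -> levels [4 5 3]
Step 4: flows [1->0,0->2] -> levels [4 4 4]
Step 5: flows [0=1,0=2] -> levels [4 4 4]
  -> stable; tank 0 stays at 4 > 2
Tank 0 never reaches <=2 within 15 steps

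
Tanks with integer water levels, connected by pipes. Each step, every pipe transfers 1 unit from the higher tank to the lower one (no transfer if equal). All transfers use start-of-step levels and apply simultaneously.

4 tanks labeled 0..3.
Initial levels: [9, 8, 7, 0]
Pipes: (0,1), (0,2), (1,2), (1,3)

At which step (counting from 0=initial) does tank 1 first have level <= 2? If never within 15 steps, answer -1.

Step 1: flows [0->1,0->2,1->2,1->3] -> levels [7 7 9 1]
Step 2: flows [0=1,2->0,2->1,1->3] -> levels [8 7 7 2]
Step 3: flows [0->1,0->2,1=2,1->3] -> levels [6 7 8 3]
Step 4: flows [1->0,2->0,2->1,1->3] -> levels [8 6 6 4]
Step 5: flows [0->1,0->2,1=2,1->3] -> levels [6 6 7 5]
Step 6: flows [0=1,2->0,2->1,1->3] -> levels [7 6 5 6]
Step 7: flows [0->1,0->2,1->2,1=3] -> levels [5 6 7 6]
Step 8: flows [1->0,2->0,2->1,1=3] -> levels [7 6 5 6]
  -> period-2 cycle (repeats step 6); tank 1 never drops to <=2
Tank 1 never reaches <=2 within 15 steps

Answer: -1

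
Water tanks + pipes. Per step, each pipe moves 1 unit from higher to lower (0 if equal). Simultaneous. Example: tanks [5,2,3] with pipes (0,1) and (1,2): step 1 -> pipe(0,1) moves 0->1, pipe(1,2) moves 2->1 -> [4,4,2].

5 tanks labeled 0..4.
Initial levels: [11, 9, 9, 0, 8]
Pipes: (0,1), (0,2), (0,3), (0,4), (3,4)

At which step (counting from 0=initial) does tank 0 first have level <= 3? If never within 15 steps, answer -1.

Answer: -1

Derivation:
Step 1: flows [0->1,0->2,0->3,0->4,4->3] -> levels [7 10 10 2 8]
Step 2: flows [1->0,2->0,0->3,4->0,4->3] -> levels [9 9 9 4 6]
Step 3: flows [0=1,0=2,0->3,0->4,4->3] -> levels [7 9 9 6 6]
Step 4: flows [1->0,2->0,0->3,0->4,3=4] -> levels [7 8 8 7 7]
Step 5: flows [1->0,2->0,0=3,0=4,3=4] -> levels [9 7 7 7 7]
Step 6: flows [0->1,0->2,0->3,0->4,3=4] -> levels [5 8 8 8 8]
Step 7: flows [1->0,2->0,3->0,4->0,3=4] -> levels [9 7 7 7 7]
  -> period-2 cycle (repeats step 5); tank 0 never drops to <=3
Tank 0 never reaches <=3 within 15 steps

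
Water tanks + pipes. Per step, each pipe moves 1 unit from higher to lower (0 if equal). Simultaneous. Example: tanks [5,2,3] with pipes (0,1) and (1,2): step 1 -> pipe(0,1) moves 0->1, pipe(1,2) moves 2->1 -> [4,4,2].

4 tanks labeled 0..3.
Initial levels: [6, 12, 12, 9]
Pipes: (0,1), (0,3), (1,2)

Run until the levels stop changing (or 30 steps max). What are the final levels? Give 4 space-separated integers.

Answer: 11 9 10 9

Derivation:
Step 1: flows [1->0,3->0,1=2] -> levels [8 11 12 8]
Step 2: flows [1->0,0=3,2->1] -> levels [9 11 11 8]
Step 3: flows [1->0,0->3,1=2] -> levels [9 10 11 9]
Step 4: flows [1->0,0=3,2->1] -> levels [10 10 10 9]
Step 5: flows [0=1,0->3,1=2] -> levels [9 10 10 10]
Step 6: flows [1->0,3->0,1=2] -> levels [11 9 10 9]
Step 7: flows [0->1,0->3,2->1] -> levels [9 11 9 10]
Step 8: flows [1->0,3->0,1->2] -> levels [11 9 10 9]
  -> period-2 cycle: step 8 state = step 6 state; never stabilizes
  -> state at step 30: (30-6) mod 2 = 0, same as step 6 -> [11 9 10 9]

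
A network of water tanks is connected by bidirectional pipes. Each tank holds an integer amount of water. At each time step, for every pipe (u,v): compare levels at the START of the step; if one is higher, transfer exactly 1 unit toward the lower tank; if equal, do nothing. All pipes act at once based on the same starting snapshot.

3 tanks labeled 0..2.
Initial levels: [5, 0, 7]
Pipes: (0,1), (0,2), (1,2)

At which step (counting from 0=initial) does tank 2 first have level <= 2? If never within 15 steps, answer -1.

Step 1: flows [0->1,2->0,2->1] -> levels [5 2 5]
Step 2: flows [0->1,0=2,2->1] -> levels [4 4 4]
Step 3: flows [0=1,0=2,1=2] -> levels [4 4 4]
  -> stable; tank 2 stays at 4 > 2
Tank 2 never reaches <=2 within 15 steps

Answer: -1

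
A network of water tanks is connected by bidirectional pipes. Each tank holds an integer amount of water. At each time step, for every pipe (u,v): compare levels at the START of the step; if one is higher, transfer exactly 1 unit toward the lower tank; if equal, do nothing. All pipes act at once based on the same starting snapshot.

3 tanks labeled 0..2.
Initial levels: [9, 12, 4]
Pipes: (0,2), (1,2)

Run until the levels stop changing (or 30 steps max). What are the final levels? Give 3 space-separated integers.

Answer: 8 8 9

Derivation:
Step 1: flows [0->2,1->2] -> levels [8 11 6]
Step 2: flows [0->2,1->2] -> levels [7 10 8]
Step 3: flows [2->0,1->2] -> levels [8 9 8]
Step 4: flows [0=2,1->2] -> levels [8 8 9]
Step 5: flows [2->0,2->1] -> levels [9 9 7]
Step 6: flows [0->2,1->2] -> levels [8 8 9]
  -> period-2 cycle: step 6 state = step 4 state; never stabilizes
  -> state at step 30: (30-4) mod 2 = 0, same as step 4 -> [8 8 9]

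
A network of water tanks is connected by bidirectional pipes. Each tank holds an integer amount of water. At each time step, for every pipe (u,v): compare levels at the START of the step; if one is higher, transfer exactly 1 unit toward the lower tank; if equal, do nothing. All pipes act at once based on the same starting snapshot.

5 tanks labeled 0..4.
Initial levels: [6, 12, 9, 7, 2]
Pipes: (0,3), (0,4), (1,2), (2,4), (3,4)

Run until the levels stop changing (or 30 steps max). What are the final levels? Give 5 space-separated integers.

Step 1: flows [3->0,0->4,1->2,2->4,3->4] -> levels [6 11 9 5 5]
Step 2: flows [0->3,0->4,1->2,2->4,3=4] -> levels [4 10 9 6 7]
Step 3: flows [3->0,4->0,1->2,2->4,4->3] -> levels [6 9 9 6 6]
Step 4: flows [0=3,0=4,1=2,2->4,3=4] -> levels [6 9 8 6 7]
Step 5: flows [0=3,4->0,1->2,2->4,4->3] -> levels [7 8 8 7 6]
Step 6: flows [0=3,0->4,1=2,2->4,3->4] -> levels [6 8 7 6 9]
Step 7: flows [0=3,4->0,1->2,4->2,4->3] -> levels [7 7 9 7 6]
Step 8: flows [0=3,0->4,2->1,2->4,3->4] -> levels [6 8 7 6 9]
  -> period-2 cycle: step 8 state = step 6 state; never stabilizes
  -> state at step 30: (30-6) mod 2 = 0, same as step 6 -> [6 8 7 6 9]

Answer: 6 8 7 6 9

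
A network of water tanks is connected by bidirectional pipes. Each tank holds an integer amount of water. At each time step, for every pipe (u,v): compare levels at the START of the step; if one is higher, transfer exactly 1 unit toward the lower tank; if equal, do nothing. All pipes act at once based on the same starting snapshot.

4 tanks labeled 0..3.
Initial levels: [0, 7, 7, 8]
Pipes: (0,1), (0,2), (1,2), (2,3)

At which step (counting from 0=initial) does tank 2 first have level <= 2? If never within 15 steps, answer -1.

Step 1: flows [1->0,2->0,1=2,3->2] -> levels [2 6 7 7]
Step 2: flows [1->0,2->0,2->1,2=3] -> levels [4 6 5 7]
Step 3: flows [1->0,2->0,1->2,3->2] -> levels [6 4 6 6]
Step 4: flows [0->1,0=2,2->1,2=3] -> levels [5 6 5 6]
Step 5: flows [1->0,0=2,1->2,3->2] -> levels [6 4 7 5]
Step 6: flows [0->1,2->0,2->1,2->3] -> levels [6 6 4 6]
Step 7: flows [0=1,0->2,1->2,3->2] -> levels [5 5 7 5]
Step 8: flows [0=1,2->0,2->1,2->3] -> levels [6 6 4 6]
  -> period-2 cycle (repeats step 6); tank 2 never drops to <=2
Tank 2 never reaches <=2 within 15 steps

Answer: -1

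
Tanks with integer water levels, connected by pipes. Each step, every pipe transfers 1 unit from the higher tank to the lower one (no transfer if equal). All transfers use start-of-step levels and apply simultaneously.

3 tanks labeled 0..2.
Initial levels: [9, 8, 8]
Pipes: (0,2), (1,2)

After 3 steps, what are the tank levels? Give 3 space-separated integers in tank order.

Step 1: flows [0->2,1=2] -> levels [8 8 9]
Step 2: flows [2->0,2->1] -> levels [9 9 7]
Step 3: flows [0->2,1->2] -> levels [8 8 9]

Answer: 8 8 9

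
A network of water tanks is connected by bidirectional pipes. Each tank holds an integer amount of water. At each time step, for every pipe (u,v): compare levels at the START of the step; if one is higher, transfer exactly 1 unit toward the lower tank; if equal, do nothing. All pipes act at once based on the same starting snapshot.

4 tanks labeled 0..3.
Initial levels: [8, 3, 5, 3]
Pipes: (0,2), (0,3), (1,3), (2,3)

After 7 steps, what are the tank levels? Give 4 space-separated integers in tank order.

Answer: 6 5 5 3

Derivation:
Step 1: flows [0->2,0->3,1=3,2->3] -> levels [6 3 5 5]
Step 2: flows [0->2,0->3,3->1,2=3] -> levels [4 4 6 5]
Step 3: flows [2->0,3->0,3->1,2->3] -> levels [6 5 4 4]
Step 4: flows [0->2,0->3,1->3,2=3] -> levels [4 4 5 6]
Step 5: flows [2->0,3->0,3->1,3->2] -> levels [6 5 5 3]
Step 6: flows [0->2,0->3,1->3,2->3] -> levels [4 4 5 6]
  -> period-2 cycle: step 6 state = step 4 state
  -> state at step 7: (7-4) mod 2 = 1, same as step 5 -> [6 5 5 3]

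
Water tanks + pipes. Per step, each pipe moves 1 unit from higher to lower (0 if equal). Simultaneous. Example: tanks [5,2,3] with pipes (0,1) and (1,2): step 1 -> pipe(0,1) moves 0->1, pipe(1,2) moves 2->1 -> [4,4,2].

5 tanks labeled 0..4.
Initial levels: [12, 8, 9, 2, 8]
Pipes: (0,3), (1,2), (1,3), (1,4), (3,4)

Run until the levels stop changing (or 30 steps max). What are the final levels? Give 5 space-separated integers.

Step 1: flows [0->3,2->1,1->3,1=4,4->3] -> levels [11 8 8 5 7]
Step 2: flows [0->3,1=2,1->3,1->4,4->3] -> levels [10 6 8 8 7]
Step 3: flows [0->3,2->1,3->1,4->1,3->4] -> levels [9 9 7 7 7]
Step 4: flows [0->3,1->2,1->3,1->4,3=4] -> levels [8 6 8 9 8]
Step 5: flows [3->0,2->1,3->1,4->1,3->4] -> levels [9 9 7 6 8]
Step 6: flows [0->3,1->2,1->3,1->4,4->3] -> levels [8 6 8 9 8]
  -> period-2 cycle: step 6 state = step 4 state; never stabilizes
  -> state at step 30: (30-4) mod 2 = 0, same as step 4 -> [8 6 8 9 8]

Answer: 8 6 8 9 8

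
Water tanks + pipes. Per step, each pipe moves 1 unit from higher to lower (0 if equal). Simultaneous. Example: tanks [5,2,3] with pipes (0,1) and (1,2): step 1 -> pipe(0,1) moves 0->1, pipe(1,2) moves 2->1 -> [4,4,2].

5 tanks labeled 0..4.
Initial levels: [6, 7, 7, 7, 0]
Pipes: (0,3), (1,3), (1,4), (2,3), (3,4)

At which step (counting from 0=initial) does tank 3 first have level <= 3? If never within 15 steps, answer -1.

Step 1: flows [3->0,1=3,1->4,2=3,3->4] -> levels [7 6 7 5 2]
Step 2: flows [0->3,1->3,1->4,2->3,3->4] -> levels [6 4 6 7 4]
Step 3: flows [3->0,3->1,1=4,3->2,3->4] -> levels [7 5 7 3 5]
Tank 3 first reaches <=3 at step 3

Answer: 3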